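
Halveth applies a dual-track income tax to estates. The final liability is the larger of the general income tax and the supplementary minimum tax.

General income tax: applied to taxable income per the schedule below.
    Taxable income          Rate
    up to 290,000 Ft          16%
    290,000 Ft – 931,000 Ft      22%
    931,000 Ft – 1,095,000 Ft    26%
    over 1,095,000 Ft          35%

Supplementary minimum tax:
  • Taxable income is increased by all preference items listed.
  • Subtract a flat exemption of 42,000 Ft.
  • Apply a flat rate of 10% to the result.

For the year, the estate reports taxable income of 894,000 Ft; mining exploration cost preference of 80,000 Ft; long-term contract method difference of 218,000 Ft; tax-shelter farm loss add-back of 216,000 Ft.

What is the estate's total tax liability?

179,280 Ft

Supplementary minimum tax:
  Adjusted income: 894,000 Ft + 80,000 Ft + 218,000 Ft + 216,000 Ft = 1,408,000 Ft
  Less exemption 42,000 Ft → base 1,366,000 Ft
  1,366,000 Ft × 10% = 136,600 Ft

General income tax:
  290,000 Ft × 16% = 46,400 Ft
  604,000 Ft × 22% = 132,880 Ft
  → 179,280 Ft

179,280 Ft > 136,600 Ft, so the general income tax governs.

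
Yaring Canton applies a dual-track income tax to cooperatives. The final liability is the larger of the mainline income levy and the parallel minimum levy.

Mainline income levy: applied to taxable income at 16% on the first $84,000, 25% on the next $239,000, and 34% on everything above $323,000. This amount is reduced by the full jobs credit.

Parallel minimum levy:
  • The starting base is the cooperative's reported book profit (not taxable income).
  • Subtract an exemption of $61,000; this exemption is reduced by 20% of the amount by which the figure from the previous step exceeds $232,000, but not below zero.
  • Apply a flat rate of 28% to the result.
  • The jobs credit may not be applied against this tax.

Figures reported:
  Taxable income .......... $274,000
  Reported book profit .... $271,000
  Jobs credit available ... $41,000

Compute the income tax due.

Parallel minimum levy:
  Base (reported book profit): $271,000
  Exemption: $61,000 − 20% × ($271,000 − $232,000) = $61,000 − $7,800 = $53,200
  Base: $271,000 − $53,200 = $217,800
  $217,800 × 28% = $60,984

Mainline income levy:
  $84,000 × 16% = $13,440
  $190,000 × 25% = $47,500
  → $60,940
  Less jobs credit $41,000 → $19,940

$60,984 > $19,940, so the parallel minimum levy is the binding amount.

$60,984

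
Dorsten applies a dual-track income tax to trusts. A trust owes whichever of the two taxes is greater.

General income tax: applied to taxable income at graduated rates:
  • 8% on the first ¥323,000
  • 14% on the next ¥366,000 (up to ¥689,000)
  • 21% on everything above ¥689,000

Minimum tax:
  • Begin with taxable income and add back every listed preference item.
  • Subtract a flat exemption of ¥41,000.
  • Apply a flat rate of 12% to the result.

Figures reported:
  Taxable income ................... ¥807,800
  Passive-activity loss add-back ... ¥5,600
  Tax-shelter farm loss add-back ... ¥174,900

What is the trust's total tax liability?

¥113,676

General income tax:
  ¥323,000 × 8% = ¥25,840
  ¥366,000 × 14% = ¥51,240
  ¥118,800 × 21% = ¥24,948
  → ¥102,028

Minimum tax:
  Adjusted income: ¥807,800 + ¥5,600 + ¥174,900 = ¥988,300
  Less exemption ¥41,000 → base ¥947,300
  ¥947,300 × 12% = ¥113,676

¥113,676 > ¥102,028, so the minimum tax is the binding amount.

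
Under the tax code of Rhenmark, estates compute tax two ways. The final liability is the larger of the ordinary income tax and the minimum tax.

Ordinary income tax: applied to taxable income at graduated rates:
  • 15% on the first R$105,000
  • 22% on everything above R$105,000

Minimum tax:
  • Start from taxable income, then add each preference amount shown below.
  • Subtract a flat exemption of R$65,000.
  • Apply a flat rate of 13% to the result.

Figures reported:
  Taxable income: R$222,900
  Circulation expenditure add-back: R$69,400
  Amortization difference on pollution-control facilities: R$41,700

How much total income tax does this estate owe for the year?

Minimum tax:
  Adjusted income: R$222,900 + R$69,400 + R$41,700 = R$334,000
  Less exemption R$65,000 → base R$269,000
  R$269,000 × 13% = R$34,970

Ordinary income tax:
  R$105,000 × 15% = R$15,750
  R$117,900 × 22% = R$25,938
  → R$41,688

R$41,688 > R$34,970, so the ordinary income tax governs.

R$41,688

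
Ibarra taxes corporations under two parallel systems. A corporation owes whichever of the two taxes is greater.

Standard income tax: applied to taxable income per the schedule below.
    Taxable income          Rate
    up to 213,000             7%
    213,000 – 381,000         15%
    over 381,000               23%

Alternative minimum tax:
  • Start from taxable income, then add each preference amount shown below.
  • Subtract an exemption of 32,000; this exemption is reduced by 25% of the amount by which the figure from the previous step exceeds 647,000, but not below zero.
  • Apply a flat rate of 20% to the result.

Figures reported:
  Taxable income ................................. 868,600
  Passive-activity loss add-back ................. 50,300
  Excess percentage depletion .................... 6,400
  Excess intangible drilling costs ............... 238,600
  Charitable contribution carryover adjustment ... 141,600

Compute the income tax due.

Standard income tax:
  213,000 × 7% = 14,910
  168,000 × 15% = 25,200
  487,600 × 23% = 112,148
  → 152,258

Alternative minimum tax:
  Adjusted income: 868,600 + 50,300 + 6,400 + 238,600 + 141,600 = 1,305,500
  Exemption: 25% × (1,305,500 − 647,000) = 164,625 ≥ 32,000, so the exemption is fully phased out
  Base: 1,305,500 − 0 = 1,305,500
  1,305,500 × 20% = 261,100

261,100 > 152,258, so the alternative minimum tax is the binding amount.

261,100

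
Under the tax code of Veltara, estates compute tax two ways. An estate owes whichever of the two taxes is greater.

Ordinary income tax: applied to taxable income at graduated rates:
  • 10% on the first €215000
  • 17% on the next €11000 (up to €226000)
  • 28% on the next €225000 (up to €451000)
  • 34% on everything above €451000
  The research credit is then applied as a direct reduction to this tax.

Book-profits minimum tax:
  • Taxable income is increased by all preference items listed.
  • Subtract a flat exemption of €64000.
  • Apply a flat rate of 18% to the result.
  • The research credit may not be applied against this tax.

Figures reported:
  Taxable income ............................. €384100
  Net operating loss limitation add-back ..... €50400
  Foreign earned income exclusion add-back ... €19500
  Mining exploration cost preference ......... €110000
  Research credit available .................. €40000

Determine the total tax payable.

€90000

Ordinary income tax:
  €215000 × 10% = €21500
  €11000 × 17% = €1870
  €158100 × 28% = €44268
  → €67638
  Less research credit €40000 → €27638

Book-profits minimum tax:
  Adjusted income: €384100 + €50400 + €19500 + €110000 = €564000
  Less exemption €64000 → base €500000
  €500000 × 18% = €90000

€90000 > €27638, so the book-profits minimum tax is the binding amount.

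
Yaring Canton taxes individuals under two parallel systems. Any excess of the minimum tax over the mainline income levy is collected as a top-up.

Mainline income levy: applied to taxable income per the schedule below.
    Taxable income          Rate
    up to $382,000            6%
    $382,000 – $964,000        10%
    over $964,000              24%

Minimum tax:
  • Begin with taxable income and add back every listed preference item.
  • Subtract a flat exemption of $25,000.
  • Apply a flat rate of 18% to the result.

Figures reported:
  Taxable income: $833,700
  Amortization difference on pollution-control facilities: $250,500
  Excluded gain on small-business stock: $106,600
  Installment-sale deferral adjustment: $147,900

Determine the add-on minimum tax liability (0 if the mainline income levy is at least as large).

$168,376

Minimum tax:
  Adjusted income: $833,700 + $250,500 + $106,600 + $147,900 = $1,338,700
  Less exemption $25,000 → base $1,313,700
  $1,313,700 × 18% = $236,466

Mainline income levy:
  $382,000 × 6% = $22,920
  $451,700 × 10% = $45,170
  → $68,090

Excess of minimum tax over mainline income levy: $236,466 − $68,090 = $168,376.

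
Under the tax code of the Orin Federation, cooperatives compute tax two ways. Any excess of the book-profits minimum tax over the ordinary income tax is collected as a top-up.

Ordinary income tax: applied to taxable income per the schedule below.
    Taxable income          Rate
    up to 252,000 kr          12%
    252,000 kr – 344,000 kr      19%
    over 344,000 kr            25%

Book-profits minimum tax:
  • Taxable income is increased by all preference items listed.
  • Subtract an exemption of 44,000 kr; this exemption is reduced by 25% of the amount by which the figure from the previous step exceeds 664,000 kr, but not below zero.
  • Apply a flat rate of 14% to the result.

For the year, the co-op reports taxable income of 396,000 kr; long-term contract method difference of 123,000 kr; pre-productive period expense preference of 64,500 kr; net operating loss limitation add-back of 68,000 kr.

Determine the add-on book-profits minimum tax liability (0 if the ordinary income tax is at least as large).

Book-profits minimum tax:
  Adjusted income: 396,000 kr + 123,000 kr + 64,500 kr + 68,000 kr = 651,500 kr
  Exemption: 651,500 kr ≤ 664,000 kr, so full 44,000 kr applies
  Base: 651,500 kr − 44,000 kr = 607,500 kr
  607,500 kr × 14% = 85,050 kr

Ordinary income tax:
  252,000 kr × 12% = 30,240 kr
  92,000 kr × 19% = 17,480 kr
  52,000 kr × 25% = 13,000 kr
  → 60,720 kr

Excess of book-profits minimum tax over ordinary income tax: 85,050 kr − 60,720 kr = 24,330 kr.

24,330 kr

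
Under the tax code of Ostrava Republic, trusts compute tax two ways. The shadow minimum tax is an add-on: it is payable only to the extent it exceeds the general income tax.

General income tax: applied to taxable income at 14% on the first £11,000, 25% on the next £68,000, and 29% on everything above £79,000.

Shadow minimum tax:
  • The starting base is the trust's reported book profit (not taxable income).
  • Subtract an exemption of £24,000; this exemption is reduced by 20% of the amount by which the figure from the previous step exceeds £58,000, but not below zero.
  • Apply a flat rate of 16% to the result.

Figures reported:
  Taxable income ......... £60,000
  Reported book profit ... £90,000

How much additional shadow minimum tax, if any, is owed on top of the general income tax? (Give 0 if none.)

£0

General income tax:
  £11,000 × 14% = £1,540
  £49,000 × 25% = £12,250
  → £13,790

Shadow minimum tax:
  Base (reported book profit): £90,000
  Exemption: £24,000 − 20% × (£90,000 − £58,000) = £24,000 − £6,400 = £17,600
  Base: £90,000 − £17,600 = £72,400
  £72,400 × 16% = £11,584

£11,584 ≤ £13,790, so no add-on is due.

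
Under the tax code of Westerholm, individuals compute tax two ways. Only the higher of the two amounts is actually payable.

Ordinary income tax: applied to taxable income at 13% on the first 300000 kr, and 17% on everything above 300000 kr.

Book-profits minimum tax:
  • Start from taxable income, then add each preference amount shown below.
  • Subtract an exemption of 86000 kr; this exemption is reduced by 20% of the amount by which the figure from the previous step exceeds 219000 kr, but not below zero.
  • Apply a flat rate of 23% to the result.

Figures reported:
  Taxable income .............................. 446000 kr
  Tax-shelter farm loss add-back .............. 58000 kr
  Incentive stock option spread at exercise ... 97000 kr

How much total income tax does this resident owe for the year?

136022 kr

Book-profits minimum tax:
  Adjusted income: 446000 kr + 58000 kr + 97000 kr = 601000 kr
  Exemption: 86000 kr − 20% × (601000 kr − 219000 kr) = 86000 kr − 76400 kr = 9600 kr
  Base: 601000 kr − 9600 kr = 591400 kr
  591400 kr × 23% = 136022 kr

Ordinary income tax:
  300000 kr × 13% = 39000 kr
  146000 kr × 17% = 24820 kr
  → 63820 kr

136022 kr > 63820 kr, so the book-profits minimum tax is the binding amount.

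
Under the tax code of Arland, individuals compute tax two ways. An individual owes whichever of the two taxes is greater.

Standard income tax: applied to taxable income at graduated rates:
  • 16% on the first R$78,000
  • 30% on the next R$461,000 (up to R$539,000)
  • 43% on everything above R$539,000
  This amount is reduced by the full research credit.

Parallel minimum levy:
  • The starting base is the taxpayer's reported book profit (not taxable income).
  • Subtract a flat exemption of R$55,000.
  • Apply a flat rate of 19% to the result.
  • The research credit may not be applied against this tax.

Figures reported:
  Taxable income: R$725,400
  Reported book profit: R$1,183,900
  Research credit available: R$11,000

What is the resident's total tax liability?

R$219,932

Parallel minimum levy:
  Base (reported book profit): R$1,183,900
  Less exemption R$55,000 → base R$1,128,900
  R$1,128,900 × 19% = R$214,491

Standard income tax:
  R$78,000 × 16% = R$12,480
  R$461,000 × 30% = R$138,300
  R$186,400 × 43% = R$80,152
  → R$230,932
  Less research credit R$11,000 → R$219,932

R$219,932 > R$214,491, so the standard income tax governs.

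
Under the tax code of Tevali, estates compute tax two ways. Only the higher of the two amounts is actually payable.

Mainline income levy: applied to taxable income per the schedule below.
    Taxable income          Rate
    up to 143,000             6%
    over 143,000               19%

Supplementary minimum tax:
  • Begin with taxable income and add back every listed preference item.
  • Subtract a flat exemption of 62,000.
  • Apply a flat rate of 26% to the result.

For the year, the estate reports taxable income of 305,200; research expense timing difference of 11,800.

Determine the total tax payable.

66,300

Supplementary minimum tax:
  Adjusted income: 305,200 + 11,800 = 317,000
  Less exemption 62,000 → base 255,000
  255,000 × 26% = 66,300

Mainline income levy:
  143,000 × 6% = 8,580
  162,200 × 19% = 30,818
  → 39,398

66,300 > 39,398, so the supplementary minimum tax is the binding amount.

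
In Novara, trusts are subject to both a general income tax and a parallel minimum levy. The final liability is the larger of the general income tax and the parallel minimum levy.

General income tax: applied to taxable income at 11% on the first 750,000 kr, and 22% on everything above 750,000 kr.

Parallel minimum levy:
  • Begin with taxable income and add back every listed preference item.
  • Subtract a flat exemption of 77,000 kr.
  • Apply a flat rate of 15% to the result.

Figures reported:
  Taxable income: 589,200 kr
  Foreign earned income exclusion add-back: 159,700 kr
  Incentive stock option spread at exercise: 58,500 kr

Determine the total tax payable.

109,560 kr

General income tax:
  589,200 kr × 11% = 64,812 kr

Parallel minimum levy:
  Adjusted income: 589,200 kr + 159,700 kr + 58,500 kr = 807,400 kr
  Less exemption 77,000 kr → base 730,400 kr
  730,400 kr × 15% = 109,560 kr

109,560 kr > 64,812 kr, so the parallel minimum levy is the binding amount.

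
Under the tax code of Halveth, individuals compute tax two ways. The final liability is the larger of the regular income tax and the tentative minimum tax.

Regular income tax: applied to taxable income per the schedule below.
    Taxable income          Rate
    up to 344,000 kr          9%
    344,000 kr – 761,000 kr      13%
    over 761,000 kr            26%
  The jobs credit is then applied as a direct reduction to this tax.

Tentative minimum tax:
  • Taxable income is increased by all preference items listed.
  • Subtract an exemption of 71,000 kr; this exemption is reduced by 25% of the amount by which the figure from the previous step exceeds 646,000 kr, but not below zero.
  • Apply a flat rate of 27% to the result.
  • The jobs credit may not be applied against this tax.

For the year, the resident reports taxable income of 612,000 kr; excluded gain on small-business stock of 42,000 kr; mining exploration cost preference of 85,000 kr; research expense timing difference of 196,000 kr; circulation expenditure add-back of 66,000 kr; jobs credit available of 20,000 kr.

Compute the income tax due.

270,270 kr

Tentative minimum tax:
  Adjusted income: 612,000 kr + 42,000 kr + 85,000 kr + 196,000 kr + 66,000 kr = 1,001,000 kr
  Exemption: 25% × (1,001,000 kr − 646,000 kr) = 88,750 kr ≥ 71,000 kr, so the exemption is fully phased out
  Base: 1,001,000 kr − 0 kr = 1,001,000 kr
  1,001,000 kr × 27% = 270,270 kr

Regular income tax:
  344,000 kr × 9% = 30,960 kr
  268,000 kr × 13% = 34,840 kr
  → 65,800 kr
  Less jobs credit 20,000 kr → 45,800 kr

270,270 kr > 45,800 kr, so the tentative minimum tax is the binding amount.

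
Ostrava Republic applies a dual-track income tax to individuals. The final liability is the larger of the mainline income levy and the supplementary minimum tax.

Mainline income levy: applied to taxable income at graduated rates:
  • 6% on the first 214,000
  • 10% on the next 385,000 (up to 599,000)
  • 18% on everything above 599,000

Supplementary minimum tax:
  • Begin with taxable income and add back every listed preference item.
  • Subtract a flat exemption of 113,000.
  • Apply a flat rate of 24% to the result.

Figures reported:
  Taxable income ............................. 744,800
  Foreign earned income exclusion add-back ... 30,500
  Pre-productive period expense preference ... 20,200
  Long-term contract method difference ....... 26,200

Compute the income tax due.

170,088

Mainline income levy:
  214,000 × 6% = 12,840
  385,000 × 10% = 38,500
  145,800 × 18% = 26,244
  → 77,584

Supplementary minimum tax:
  Adjusted income: 744,800 + 30,500 + 20,200 + 26,200 = 821,700
  Less exemption 113,000 → base 708,700
  708,700 × 24% = 170,088

170,088 > 77,584, so the supplementary minimum tax is the binding amount.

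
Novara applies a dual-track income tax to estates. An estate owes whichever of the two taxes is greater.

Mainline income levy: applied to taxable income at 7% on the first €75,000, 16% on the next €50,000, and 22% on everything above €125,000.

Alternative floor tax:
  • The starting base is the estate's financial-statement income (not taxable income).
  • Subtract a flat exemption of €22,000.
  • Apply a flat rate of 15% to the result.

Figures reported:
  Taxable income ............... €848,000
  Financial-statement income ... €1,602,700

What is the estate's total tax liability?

€237,105

Alternative floor tax:
  Base (financial-statement income): €1,602,700
  Less exemption €22,000 → base €1,580,700
  €1,580,700 × 15% = €237,105

Mainline income levy:
  €75,000 × 7% = €5,250
  €50,000 × 16% = €8,000
  €723,000 × 22% = €159,060
  → €172,310

€237,105 > €172,310, so the alternative floor tax is the binding amount.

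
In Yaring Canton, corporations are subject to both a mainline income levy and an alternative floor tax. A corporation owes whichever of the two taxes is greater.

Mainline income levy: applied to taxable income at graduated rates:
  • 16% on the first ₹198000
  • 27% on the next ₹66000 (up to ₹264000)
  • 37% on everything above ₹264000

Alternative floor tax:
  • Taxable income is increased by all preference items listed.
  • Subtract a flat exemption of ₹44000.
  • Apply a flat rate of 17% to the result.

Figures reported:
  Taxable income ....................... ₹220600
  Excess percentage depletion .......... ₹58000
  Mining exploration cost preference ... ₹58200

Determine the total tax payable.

₹49776

Mainline income levy:
  ₹198000 × 16% = ₹31680
  ₹22600 × 27% = ₹6102
  → ₹37782

Alternative floor tax:
  Adjusted income: ₹220600 + ₹58000 + ₹58200 = ₹336800
  Less exemption ₹44000 → base ₹292800
  ₹292800 × 17% = ₹49776

₹49776 > ₹37782, so the alternative floor tax is the binding amount.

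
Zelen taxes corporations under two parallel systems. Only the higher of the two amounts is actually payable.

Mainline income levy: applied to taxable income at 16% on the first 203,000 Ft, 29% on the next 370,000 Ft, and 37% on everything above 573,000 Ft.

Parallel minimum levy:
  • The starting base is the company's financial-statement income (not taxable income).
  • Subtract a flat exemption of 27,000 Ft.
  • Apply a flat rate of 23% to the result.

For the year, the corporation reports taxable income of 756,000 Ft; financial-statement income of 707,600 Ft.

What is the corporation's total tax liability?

Mainline income levy:
  203,000 Ft × 16% = 32,480 Ft
  370,000 Ft × 29% = 107,300 Ft
  183,000 Ft × 37% = 67,710 Ft
  → 207,490 Ft

Parallel minimum levy:
  Base (financial-statement income): 707,600 Ft
  Less exemption 27,000 Ft → base 680,600 Ft
  680,600 Ft × 23% = 156,538 Ft

207,490 Ft > 156,538 Ft, so the mainline income levy governs.

207,490 Ft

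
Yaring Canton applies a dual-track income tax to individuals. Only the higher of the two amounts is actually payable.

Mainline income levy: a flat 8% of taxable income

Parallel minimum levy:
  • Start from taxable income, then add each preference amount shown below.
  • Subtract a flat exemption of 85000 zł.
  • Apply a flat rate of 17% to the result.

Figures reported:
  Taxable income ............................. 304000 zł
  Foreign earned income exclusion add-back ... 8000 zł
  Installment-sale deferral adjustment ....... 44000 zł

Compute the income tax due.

Parallel minimum levy:
  Adjusted income: 304000 zł + 8000 zł + 44000 zł = 356000 zł
  Less exemption 85000 zł → base 271000 zł
  271000 zł × 17% = 46070 zł

Mainline income levy:
  304000 zł × 8% = 24320 zł

46070 zł > 24320 zł, so the parallel minimum levy is the binding amount.

46070 zł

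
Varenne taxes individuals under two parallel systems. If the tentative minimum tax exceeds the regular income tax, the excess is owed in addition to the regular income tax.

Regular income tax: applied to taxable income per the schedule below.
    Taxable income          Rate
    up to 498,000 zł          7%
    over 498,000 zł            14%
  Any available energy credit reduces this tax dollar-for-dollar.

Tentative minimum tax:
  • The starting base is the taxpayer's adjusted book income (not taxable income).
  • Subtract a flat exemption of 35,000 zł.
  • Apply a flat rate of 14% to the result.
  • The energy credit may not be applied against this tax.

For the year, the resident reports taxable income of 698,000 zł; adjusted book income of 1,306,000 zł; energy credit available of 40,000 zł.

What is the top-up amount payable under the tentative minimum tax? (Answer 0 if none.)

155,080 zł

Regular income tax:
  498,000 zł × 7% = 34,860 zł
  200,000 zł × 14% = 28,000 zł
  → 62,860 zł
  Less energy credit 40,000 zł → 22,860 zł

Tentative minimum tax:
  Base (adjusted book income): 1,306,000 zł
  Less exemption 35,000 zł → base 1,271,000 zł
  1,271,000 zł × 14% = 177,940 zł

Excess of tentative minimum tax over regular income tax: 177,940 zł − 22,860 zł = 155,080 zł.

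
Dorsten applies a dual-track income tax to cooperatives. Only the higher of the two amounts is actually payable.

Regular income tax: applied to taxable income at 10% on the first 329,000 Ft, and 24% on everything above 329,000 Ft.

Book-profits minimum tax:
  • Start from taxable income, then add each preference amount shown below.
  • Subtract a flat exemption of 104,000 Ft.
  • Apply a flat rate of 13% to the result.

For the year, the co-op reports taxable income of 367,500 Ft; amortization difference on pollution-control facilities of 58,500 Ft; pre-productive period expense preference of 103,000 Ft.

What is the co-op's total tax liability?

Book-profits minimum tax:
  Adjusted income: 367,500 Ft + 58,500 Ft + 103,000 Ft = 529,000 Ft
  Less exemption 104,000 Ft → base 425,000 Ft
  425,000 Ft × 13% = 55,250 Ft

Regular income tax:
  329,000 Ft × 10% = 32,900 Ft
  38,500 Ft × 24% = 9,240 Ft
  → 42,140 Ft

55,250 Ft > 42,140 Ft, so the book-profits minimum tax is the binding amount.

55,250 Ft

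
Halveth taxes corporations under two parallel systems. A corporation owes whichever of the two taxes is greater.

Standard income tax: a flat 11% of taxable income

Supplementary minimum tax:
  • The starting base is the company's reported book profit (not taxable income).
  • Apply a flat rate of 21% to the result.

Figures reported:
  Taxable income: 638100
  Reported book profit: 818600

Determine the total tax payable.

171906

Standard income tax:
  638100 × 11% = 70191

Supplementary minimum tax:
  Base (reported book profit): 818600
  818600 × 21% = 171906

171906 > 70191, so the supplementary minimum tax is the binding amount.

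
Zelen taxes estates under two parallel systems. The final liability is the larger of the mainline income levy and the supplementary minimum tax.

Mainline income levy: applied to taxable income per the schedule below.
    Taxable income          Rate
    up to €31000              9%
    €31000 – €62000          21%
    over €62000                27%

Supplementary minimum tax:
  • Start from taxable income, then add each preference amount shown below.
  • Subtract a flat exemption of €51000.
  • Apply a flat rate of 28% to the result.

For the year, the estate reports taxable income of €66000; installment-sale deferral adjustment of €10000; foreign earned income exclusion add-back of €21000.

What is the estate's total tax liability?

Supplementary minimum tax:
  Adjusted income: €66000 + €10000 + €21000 = €97000
  Less exemption €51000 → base €46000
  €46000 × 28% = €12880

Mainline income levy:
  €31000 × 9% = €2790
  €31000 × 21% = €6510
  €4000 × 27% = €1080
  → €10380

€12880 > €10380, so the supplementary minimum tax is the binding amount.

€12880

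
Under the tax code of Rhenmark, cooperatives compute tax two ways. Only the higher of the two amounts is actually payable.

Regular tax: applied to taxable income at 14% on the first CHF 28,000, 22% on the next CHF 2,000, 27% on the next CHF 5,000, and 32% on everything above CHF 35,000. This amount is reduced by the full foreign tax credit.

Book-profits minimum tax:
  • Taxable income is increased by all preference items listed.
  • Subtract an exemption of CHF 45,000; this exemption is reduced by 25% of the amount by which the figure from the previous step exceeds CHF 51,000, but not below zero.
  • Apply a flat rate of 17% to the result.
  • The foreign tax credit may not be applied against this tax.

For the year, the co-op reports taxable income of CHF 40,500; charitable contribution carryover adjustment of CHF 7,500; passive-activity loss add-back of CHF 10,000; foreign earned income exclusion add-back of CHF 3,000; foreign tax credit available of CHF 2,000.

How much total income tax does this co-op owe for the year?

Book-profits minimum tax:
  Adjusted income: CHF 40,500 + CHF 7,500 + CHF 10,000 + CHF 3,000 = CHF 61,000
  Exemption: CHF 45,000 − 25% × (CHF 61,000 − CHF 51,000) = CHF 45,000 − CHF 2,500 = CHF 42,500
  Base: CHF 61,000 − CHF 42,500 = CHF 18,500
  CHF 18,500 × 17% = CHF 3,145

Regular tax:
  CHF 28,000 × 14% = CHF 3,920
  CHF 2,000 × 22% = CHF 440
  CHF 5,000 × 27% = CHF 1,350
  CHF 5,500 × 32% = CHF 1,760
  → CHF 7,470
  Less foreign tax credit CHF 2,000 → CHF 5,470

CHF 5,470 > CHF 3,145, so the regular tax governs.

CHF 5,470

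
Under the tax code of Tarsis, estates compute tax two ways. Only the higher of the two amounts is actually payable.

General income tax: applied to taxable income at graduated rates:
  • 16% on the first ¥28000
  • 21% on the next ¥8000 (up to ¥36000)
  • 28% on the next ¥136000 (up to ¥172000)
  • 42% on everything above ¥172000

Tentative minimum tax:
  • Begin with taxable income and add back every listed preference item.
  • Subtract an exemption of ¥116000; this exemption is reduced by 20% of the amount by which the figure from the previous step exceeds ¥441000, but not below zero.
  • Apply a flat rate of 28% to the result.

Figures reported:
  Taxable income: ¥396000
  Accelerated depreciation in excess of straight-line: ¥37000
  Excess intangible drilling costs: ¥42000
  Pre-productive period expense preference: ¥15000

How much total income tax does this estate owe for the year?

General income tax:
  ¥28000 × 16% = ¥4480
  ¥8000 × 21% = ¥1680
  ¥136000 × 28% = ¥38080
  ¥224000 × 42% = ¥94080
  → ¥138320

Tentative minimum tax:
  Adjusted income: ¥396000 + ¥37000 + ¥42000 + ¥15000 = ¥490000
  Exemption: ¥116000 − 20% × (¥490000 − ¥441000) = ¥116000 − ¥9800 = ¥106200
  Base: ¥490000 − ¥106200 = ¥383800
  ¥383800 × 28% = ¥107464

¥138320 > ¥107464, so the general income tax governs.

¥138320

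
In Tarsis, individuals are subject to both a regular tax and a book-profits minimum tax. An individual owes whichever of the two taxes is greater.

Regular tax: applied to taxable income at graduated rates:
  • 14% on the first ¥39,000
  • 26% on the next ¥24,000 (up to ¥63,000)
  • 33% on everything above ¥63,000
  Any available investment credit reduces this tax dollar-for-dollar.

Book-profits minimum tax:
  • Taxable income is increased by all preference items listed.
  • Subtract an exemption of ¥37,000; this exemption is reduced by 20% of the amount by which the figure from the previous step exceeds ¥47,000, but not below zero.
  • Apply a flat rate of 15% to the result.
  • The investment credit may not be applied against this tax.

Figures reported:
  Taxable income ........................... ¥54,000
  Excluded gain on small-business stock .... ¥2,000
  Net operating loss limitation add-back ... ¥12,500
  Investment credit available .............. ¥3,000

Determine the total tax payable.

Regular tax:
  ¥39,000 × 14% = ¥5,460
  ¥15,000 × 26% = ¥3,900
  → ¥9,360
  Less investment credit ¥3,000 → ¥6,360

Book-profits minimum tax:
  Adjusted income: ¥54,000 + ¥2,000 + ¥12,500 = ¥68,500
  Exemption: ¥37,000 − 20% × (¥68,500 − ¥47,000) = ¥37,000 − ¥4,300 = ¥32,700
  Base: ¥68,500 − ¥32,700 = ¥35,800
  ¥35,800 × 15% = ¥5,370

¥6,360 > ¥5,370, so the regular tax governs.

¥6,360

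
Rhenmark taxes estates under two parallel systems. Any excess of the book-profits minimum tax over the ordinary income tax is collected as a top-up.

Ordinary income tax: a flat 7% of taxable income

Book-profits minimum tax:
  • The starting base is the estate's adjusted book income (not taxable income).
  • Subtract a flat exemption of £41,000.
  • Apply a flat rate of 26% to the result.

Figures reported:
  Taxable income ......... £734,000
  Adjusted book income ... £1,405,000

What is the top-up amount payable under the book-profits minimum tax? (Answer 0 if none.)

£303,260

Book-profits minimum tax:
  Base (adjusted book income): £1,405,000
  Less exemption £41,000 → base £1,364,000
  £1,364,000 × 26% = £354,640

Ordinary income tax:
  £734,000 × 7% = £51,380

Excess of book-profits minimum tax over ordinary income tax: £354,640 − £51,380 = £303,260.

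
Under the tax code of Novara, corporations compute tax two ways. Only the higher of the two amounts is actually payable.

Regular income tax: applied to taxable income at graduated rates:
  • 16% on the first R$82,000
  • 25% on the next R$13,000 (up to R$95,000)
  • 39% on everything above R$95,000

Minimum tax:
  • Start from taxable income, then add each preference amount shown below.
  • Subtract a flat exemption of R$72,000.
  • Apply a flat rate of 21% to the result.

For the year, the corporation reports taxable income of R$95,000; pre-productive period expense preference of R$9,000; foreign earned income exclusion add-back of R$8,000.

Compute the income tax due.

R$16,370

Minimum tax:
  Adjusted income: R$95,000 + R$9,000 + R$8,000 = R$112,000
  Less exemption R$72,000 → base R$40,000
  R$40,000 × 21% = R$8,400

Regular income tax:
  R$82,000 × 16% = R$13,120
  R$13,000 × 25% = R$3,250
  → R$16,370

R$16,370 > R$8,400, so the regular income tax governs.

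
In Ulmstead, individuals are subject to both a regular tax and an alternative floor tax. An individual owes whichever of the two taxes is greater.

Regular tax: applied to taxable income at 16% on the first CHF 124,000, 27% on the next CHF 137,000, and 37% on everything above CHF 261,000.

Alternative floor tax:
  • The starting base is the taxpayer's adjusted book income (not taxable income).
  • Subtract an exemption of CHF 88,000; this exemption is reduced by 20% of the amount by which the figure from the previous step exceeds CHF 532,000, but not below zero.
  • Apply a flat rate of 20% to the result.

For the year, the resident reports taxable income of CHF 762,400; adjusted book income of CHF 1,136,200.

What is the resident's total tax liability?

Alternative floor tax:
  Base (adjusted book income): CHF 1,136,200
  Exemption: 20% × (CHF 1,136,200 − CHF 532,000) = CHF 120,840 ≥ CHF 88,000, so the exemption is fully phased out
  Base: CHF 1,136,200 − CHF 0 = CHF 1,136,200
  CHF 1,136,200 × 20% = CHF 227,240

Regular tax:
  CHF 124,000 × 16% = CHF 19,840
  CHF 137,000 × 27% = CHF 36,990
  CHF 501,400 × 37% = CHF 185,518
  → CHF 242,348

CHF 242,348 > CHF 227,240, so the regular tax governs.

CHF 242,348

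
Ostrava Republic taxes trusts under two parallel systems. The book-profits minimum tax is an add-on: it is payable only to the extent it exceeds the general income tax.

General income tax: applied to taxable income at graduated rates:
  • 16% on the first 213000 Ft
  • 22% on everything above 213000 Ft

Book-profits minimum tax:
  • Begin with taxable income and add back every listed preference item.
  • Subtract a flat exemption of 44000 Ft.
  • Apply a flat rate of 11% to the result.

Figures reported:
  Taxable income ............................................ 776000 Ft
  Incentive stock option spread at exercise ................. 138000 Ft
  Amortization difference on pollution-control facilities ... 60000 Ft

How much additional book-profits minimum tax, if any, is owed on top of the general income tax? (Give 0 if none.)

General income tax:
  213000 Ft × 16% = 34080 Ft
  563000 Ft × 22% = 123860 Ft
  → 157940 Ft

Book-profits minimum tax:
  Adjusted income: 776000 Ft + 138000 Ft + 60000 Ft = 974000 Ft
  Less exemption 44000 Ft → base 930000 Ft
  930000 Ft × 11% = 102300 Ft

102300 Ft ≤ 157940 Ft, so no add-on is due.

0 Ft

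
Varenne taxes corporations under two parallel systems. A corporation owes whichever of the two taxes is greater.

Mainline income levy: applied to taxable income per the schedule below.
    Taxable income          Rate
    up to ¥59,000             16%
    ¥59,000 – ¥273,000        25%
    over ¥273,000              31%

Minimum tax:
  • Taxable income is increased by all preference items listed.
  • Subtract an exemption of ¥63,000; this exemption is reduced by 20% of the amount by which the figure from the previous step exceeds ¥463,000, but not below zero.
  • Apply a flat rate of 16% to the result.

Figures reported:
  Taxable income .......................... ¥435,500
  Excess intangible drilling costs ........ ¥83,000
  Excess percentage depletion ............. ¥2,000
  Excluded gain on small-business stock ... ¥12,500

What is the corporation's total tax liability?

¥113,315

Minimum tax:
  Adjusted income: ¥435,500 + ¥83,000 + ¥2,000 + ¥12,500 = ¥533,000
  Exemption: ¥63,000 − 20% × (¥533,000 − ¥463,000) = ¥63,000 − ¥14,000 = ¥49,000
  Base: ¥533,000 − ¥49,000 = ¥484,000
  ¥484,000 × 16% = ¥77,440

Mainline income levy:
  ¥59,000 × 16% = ¥9,440
  ¥214,000 × 25% = ¥53,500
  ¥162,500 × 31% = ¥50,375
  → ¥113,315

¥113,315 > ¥77,440, so the mainline income levy governs.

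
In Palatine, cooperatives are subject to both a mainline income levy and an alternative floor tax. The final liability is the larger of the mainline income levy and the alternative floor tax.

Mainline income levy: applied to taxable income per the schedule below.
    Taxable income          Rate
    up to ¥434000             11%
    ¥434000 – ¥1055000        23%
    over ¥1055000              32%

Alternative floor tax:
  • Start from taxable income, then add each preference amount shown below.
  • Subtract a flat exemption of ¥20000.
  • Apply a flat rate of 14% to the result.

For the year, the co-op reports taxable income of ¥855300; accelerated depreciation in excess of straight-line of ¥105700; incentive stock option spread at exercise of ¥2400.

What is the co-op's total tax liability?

¥144639

Alternative floor tax:
  Adjusted income: ¥855300 + ¥105700 + ¥2400 = ¥963400
  Less exemption ¥20000 → base ¥943400
  ¥943400 × 14% = ¥132076

Mainline income levy:
  ¥434000 × 11% = ¥47740
  ¥421300 × 23% = ¥96899
  → ¥144639

¥144639 > ¥132076, so the mainline income levy governs.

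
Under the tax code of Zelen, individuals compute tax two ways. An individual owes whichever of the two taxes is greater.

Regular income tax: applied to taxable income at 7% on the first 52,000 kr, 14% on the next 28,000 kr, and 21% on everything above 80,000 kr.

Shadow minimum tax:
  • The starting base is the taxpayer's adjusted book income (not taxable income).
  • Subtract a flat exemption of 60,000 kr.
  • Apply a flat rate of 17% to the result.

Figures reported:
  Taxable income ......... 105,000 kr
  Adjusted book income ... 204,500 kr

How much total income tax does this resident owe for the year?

Regular income tax:
  52,000 kr × 7% = 3,640 kr
  28,000 kr × 14% = 3,920 kr
  25,000 kr × 21% = 5,250 kr
  → 12,810 kr

Shadow minimum tax:
  Base (adjusted book income): 204,500 kr
  Less exemption 60,000 kr → base 144,500 kr
  144,500 kr × 17% = 24,565 kr

24,565 kr > 12,810 kr, so the shadow minimum tax is the binding amount.

24,565 kr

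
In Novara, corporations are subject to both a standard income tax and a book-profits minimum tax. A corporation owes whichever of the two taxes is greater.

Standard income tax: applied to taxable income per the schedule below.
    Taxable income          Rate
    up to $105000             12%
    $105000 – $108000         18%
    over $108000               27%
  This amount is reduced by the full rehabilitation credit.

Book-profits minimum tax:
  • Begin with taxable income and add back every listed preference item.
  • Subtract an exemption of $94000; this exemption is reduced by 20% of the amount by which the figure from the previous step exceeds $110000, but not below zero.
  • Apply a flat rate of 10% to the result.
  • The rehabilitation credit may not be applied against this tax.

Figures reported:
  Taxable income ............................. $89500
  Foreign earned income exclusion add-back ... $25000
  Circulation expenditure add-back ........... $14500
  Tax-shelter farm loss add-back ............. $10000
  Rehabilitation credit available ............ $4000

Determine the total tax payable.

Book-profits minimum tax:
  Adjusted income: $89500 + $25000 + $14500 + $10000 = $139000
  Exemption: $94000 − 20% × ($139000 − $110000) = $94000 − $5800 = $88200
  Base: $139000 − $88200 = $50800
  $50800 × 10% = $5080

Standard income tax:
  $89500 × 12% = $10740
  Less rehabilitation credit $4000 → $6740

$6740 > $5080, so the standard income tax governs.

$6740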